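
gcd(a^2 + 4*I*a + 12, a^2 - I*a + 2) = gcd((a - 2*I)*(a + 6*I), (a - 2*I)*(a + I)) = a - 2*I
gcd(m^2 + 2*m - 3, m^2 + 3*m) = m + 3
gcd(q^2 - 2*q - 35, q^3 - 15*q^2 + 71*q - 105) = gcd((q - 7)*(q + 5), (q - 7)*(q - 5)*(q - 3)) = q - 7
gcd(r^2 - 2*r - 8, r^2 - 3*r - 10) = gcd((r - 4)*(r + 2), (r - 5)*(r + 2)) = r + 2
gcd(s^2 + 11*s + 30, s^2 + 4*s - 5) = s + 5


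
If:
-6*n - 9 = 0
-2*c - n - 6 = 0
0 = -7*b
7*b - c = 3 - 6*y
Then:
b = 0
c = -9/4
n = -3/2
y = 1/8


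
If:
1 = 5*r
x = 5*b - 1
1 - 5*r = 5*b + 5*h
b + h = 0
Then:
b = x/5 + 1/5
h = -x/5 - 1/5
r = 1/5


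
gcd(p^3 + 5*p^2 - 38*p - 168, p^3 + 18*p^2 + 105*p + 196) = p^2 + 11*p + 28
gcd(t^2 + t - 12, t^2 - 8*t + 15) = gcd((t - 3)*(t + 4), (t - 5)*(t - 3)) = t - 3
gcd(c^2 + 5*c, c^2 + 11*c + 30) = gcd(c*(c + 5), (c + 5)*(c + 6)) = c + 5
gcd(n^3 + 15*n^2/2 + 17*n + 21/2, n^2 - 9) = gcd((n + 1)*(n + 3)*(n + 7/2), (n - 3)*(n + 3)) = n + 3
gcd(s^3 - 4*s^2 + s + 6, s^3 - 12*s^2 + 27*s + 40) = s + 1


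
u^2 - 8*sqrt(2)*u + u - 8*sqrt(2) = (u + 1)*(u - 8*sqrt(2))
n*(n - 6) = n^2 - 6*n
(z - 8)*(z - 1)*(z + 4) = z^3 - 5*z^2 - 28*z + 32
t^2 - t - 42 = (t - 7)*(t + 6)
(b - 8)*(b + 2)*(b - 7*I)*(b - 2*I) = b^4 - 6*b^3 - 9*I*b^3 - 30*b^2 + 54*I*b^2 + 84*b + 144*I*b + 224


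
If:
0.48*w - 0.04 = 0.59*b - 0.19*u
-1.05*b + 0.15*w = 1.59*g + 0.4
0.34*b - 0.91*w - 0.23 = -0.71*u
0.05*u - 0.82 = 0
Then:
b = 22.15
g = -12.92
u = 16.40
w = 20.82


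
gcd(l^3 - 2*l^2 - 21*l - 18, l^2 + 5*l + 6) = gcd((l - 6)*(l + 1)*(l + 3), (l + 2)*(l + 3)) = l + 3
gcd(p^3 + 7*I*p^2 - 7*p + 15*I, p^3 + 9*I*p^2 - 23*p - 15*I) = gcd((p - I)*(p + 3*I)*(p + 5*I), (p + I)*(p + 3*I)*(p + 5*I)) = p^2 + 8*I*p - 15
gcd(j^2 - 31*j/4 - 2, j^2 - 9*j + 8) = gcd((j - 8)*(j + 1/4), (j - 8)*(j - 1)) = j - 8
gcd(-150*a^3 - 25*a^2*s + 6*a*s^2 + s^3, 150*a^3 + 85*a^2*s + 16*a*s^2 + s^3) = 30*a^2 + 11*a*s + s^2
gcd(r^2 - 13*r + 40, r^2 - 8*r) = r - 8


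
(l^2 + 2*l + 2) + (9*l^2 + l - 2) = 10*l^2 + 3*l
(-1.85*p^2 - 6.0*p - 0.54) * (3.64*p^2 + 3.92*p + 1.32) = -6.734*p^4 - 29.092*p^3 - 27.9276*p^2 - 10.0368*p - 0.7128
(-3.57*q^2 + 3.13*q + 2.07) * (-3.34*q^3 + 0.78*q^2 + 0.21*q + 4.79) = 11.9238*q^5 - 13.2388*q^4 - 5.2221*q^3 - 14.8284*q^2 + 15.4274*q + 9.9153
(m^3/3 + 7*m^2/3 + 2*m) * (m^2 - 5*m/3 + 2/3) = m^5/3 + 16*m^4/9 - 5*m^3/3 - 16*m^2/9 + 4*m/3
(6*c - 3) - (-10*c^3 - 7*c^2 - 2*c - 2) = 10*c^3 + 7*c^2 + 8*c - 1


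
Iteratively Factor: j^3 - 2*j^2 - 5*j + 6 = (j - 1)*(j^2 - j - 6) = (j - 3)*(j - 1)*(j + 2)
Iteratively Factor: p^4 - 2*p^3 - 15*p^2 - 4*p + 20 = (p - 5)*(p^3 + 3*p^2 - 4) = (p - 5)*(p - 1)*(p^2 + 4*p + 4) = (p - 5)*(p - 1)*(p + 2)*(p + 2)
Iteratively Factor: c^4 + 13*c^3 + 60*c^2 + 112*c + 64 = (c + 4)*(c^3 + 9*c^2 + 24*c + 16) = (c + 1)*(c + 4)*(c^2 + 8*c + 16) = (c + 1)*(c + 4)^2*(c + 4)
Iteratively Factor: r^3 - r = (r)*(r^2 - 1) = r*(r + 1)*(r - 1)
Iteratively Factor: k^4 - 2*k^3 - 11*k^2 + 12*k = (k - 1)*(k^3 - k^2 - 12*k) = k*(k - 1)*(k^2 - k - 12) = k*(k - 1)*(k + 3)*(k - 4)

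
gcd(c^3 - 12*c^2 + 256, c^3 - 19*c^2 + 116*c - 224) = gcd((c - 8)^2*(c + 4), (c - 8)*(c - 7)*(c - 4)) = c - 8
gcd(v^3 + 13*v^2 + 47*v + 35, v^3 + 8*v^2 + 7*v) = v^2 + 8*v + 7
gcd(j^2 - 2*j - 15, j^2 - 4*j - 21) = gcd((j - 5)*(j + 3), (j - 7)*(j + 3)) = j + 3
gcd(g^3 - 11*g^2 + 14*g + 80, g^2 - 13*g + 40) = g^2 - 13*g + 40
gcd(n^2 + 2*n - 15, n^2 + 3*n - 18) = n - 3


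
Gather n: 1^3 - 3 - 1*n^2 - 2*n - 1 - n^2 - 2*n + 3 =-2*n^2 - 4*n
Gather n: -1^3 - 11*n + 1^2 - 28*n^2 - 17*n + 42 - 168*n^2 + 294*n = -196*n^2 + 266*n + 42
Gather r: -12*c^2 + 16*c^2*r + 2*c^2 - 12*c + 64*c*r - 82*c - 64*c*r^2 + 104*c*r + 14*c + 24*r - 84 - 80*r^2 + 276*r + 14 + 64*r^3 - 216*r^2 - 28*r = -10*c^2 - 80*c + 64*r^3 + r^2*(-64*c - 296) + r*(16*c^2 + 168*c + 272) - 70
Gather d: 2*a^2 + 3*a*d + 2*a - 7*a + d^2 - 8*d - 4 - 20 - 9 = 2*a^2 - 5*a + d^2 + d*(3*a - 8) - 33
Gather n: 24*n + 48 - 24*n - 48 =0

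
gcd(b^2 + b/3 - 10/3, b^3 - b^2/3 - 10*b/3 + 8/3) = b + 2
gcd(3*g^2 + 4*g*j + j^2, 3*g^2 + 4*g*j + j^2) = 3*g^2 + 4*g*j + j^2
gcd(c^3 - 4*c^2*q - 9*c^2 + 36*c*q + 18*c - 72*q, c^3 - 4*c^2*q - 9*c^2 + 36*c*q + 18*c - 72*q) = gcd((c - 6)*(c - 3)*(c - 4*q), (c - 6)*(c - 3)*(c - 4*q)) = -c^3 + 4*c^2*q + 9*c^2 - 36*c*q - 18*c + 72*q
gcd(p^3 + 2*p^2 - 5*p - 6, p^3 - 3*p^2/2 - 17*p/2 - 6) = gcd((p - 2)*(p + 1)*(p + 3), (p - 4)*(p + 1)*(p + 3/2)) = p + 1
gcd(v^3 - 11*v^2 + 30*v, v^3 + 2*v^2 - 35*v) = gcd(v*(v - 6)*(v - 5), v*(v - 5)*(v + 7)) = v^2 - 5*v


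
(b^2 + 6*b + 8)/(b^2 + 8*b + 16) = (b + 2)/(b + 4)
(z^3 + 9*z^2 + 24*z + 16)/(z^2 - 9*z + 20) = (z^3 + 9*z^2 + 24*z + 16)/(z^2 - 9*z + 20)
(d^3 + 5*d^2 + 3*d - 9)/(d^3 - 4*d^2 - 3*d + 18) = (d^3 + 5*d^2 + 3*d - 9)/(d^3 - 4*d^2 - 3*d + 18)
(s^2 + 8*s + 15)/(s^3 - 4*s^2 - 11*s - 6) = (s^2 + 8*s + 15)/(s^3 - 4*s^2 - 11*s - 6)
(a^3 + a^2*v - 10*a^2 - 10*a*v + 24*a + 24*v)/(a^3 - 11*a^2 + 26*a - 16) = (a^3 + a^2*v - 10*a^2 - 10*a*v + 24*a + 24*v)/(a^3 - 11*a^2 + 26*a - 16)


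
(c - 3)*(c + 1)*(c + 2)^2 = c^4 + 2*c^3 - 7*c^2 - 20*c - 12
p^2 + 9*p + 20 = (p + 4)*(p + 5)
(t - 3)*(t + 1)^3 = t^4 - 6*t^2 - 8*t - 3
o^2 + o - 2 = (o - 1)*(o + 2)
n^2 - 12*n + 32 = (n - 8)*(n - 4)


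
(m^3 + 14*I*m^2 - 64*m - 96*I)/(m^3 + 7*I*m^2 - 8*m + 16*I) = (m + 6*I)/(m - I)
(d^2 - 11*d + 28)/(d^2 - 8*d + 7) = (d - 4)/(d - 1)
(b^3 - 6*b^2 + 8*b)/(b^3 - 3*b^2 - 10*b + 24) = b/(b + 3)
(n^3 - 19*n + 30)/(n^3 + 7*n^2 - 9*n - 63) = (n^2 + 3*n - 10)/(n^2 + 10*n + 21)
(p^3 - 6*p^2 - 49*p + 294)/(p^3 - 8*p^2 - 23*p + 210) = (p + 7)/(p + 5)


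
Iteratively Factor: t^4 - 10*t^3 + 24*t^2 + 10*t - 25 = (t - 1)*(t^3 - 9*t^2 + 15*t + 25) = (t - 5)*(t - 1)*(t^2 - 4*t - 5) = (t - 5)*(t - 1)*(t + 1)*(t - 5)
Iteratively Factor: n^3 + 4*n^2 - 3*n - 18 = (n + 3)*(n^2 + n - 6) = (n - 2)*(n + 3)*(n + 3)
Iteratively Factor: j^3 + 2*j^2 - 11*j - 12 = (j + 1)*(j^2 + j - 12) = (j - 3)*(j + 1)*(j + 4)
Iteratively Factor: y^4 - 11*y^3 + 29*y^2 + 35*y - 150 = (y - 3)*(y^3 - 8*y^2 + 5*y + 50) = (y - 5)*(y - 3)*(y^2 - 3*y - 10) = (y - 5)^2*(y - 3)*(y + 2)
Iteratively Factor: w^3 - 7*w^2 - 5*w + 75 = (w + 3)*(w^2 - 10*w + 25) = (w - 5)*(w + 3)*(w - 5)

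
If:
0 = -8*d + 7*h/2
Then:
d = 7*h/16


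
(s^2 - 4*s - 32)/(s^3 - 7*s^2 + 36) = (s^2 - 4*s - 32)/(s^3 - 7*s^2 + 36)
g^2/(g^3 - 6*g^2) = 1/(g - 6)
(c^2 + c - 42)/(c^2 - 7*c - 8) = (-c^2 - c + 42)/(-c^2 + 7*c + 8)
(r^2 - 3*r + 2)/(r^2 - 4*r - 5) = (-r^2 + 3*r - 2)/(-r^2 + 4*r + 5)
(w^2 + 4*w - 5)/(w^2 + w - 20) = (w - 1)/(w - 4)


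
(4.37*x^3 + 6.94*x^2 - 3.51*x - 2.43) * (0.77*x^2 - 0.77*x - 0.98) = 3.3649*x^5 + 1.9789*x^4 - 12.3291*x^3 - 5.9696*x^2 + 5.3109*x + 2.3814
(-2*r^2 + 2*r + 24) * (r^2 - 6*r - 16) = -2*r^4 + 14*r^3 + 44*r^2 - 176*r - 384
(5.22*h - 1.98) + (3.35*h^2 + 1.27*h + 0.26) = 3.35*h^2 + 6.49*h - 1.72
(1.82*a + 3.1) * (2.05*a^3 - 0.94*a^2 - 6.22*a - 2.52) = 3.731*a^4 + 4.6442*a^3 - 14.2344*a^2 - 23.8684*a - 7.812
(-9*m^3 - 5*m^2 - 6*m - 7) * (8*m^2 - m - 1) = -72*m^5 - 31*m^4 - 34*m^3 - 45*m^2 + 13*m + 7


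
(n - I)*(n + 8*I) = n^2 + 7*I*n + 8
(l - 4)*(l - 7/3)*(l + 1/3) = l^3 - 6*l^2 + 65*l/9 + 28/9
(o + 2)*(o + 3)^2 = o^3 + 8*o^2 + 21*o + 18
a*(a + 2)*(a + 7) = a^3 + 9*a^2 + 14*a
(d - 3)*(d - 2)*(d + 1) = d^3 - 4*d^2 + d + 6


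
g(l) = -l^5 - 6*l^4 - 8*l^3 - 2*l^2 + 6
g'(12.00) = -148656.00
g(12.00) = -387354.00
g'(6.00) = -12552.00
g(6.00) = -17346.00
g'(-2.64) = 42.01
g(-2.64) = -23.95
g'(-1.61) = 10.79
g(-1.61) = 4.71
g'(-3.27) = 23.94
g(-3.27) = -47.80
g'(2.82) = -1056.56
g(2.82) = -747.09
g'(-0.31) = -0.40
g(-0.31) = 5.99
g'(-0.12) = 0.17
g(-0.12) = 5.98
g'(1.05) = -64.52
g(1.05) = -14.04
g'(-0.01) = 0.04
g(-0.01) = 6.00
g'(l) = -5*l^4 - 24*l^3 - 24*l^2 - 4*l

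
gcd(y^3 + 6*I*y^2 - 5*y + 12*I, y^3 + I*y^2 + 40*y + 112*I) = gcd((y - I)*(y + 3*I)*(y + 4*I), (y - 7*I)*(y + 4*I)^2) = y + 4*I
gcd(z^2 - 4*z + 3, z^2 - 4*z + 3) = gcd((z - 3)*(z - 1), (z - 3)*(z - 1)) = z^2 - 4*z + 3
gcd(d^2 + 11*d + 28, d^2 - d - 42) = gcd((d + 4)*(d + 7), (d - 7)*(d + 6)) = 1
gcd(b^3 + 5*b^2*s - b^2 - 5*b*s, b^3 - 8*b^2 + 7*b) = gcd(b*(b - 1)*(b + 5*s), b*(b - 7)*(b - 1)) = b^2 - b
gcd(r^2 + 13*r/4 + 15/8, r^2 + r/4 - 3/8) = r + 3/4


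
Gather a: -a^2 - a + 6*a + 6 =-a^2 + 5*a + 6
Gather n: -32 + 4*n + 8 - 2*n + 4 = 2*n - 20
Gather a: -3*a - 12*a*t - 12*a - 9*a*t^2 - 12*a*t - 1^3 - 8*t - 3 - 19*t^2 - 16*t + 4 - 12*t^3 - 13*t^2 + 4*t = a*(-9*t^2 - 24*t - 15) - 12*t^3 - 32*t^2 - 20*t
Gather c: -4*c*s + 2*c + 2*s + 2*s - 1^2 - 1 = c*(2 - 4*s) + 4*s - 2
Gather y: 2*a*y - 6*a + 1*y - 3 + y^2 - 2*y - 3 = -6*a + y^2 + y*(2*a - 1) - 6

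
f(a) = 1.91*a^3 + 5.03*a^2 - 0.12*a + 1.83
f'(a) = 5.73*a^2 + 10.06*a - 0.12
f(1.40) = 16.76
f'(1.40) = 25.19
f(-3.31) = -11.93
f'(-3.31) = 29.36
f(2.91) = 91.14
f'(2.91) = 77.68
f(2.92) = 91.92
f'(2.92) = 78.11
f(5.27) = 420.45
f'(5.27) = 212.03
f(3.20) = 115.54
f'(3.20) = 90.75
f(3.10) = 106.70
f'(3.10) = 86.13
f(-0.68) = 3.64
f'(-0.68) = -4.31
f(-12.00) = -2572.89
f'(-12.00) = 704.28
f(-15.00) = -5310.87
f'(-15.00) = 1138.23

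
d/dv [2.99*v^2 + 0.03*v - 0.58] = 5.98*v + 0.03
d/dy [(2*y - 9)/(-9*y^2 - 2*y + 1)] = 2*(9*y^2 - 81*y - 8)/(81*y^4 + 36*y^3 - 14*y^2 - 4*y + 1)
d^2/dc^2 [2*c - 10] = 0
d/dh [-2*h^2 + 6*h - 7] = 6 - 4*h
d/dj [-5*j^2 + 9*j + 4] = 9 - 10*j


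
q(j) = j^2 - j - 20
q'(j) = 2*j - 1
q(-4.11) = 1.00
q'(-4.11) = -9.22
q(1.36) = -19.51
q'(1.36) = 1.72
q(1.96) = -18.12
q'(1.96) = 2.92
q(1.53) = -19.19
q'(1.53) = 2.06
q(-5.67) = 17.82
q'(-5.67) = -12.34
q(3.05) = -13.75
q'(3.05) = 5.10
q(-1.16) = -17.49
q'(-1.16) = -3.32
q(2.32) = -16.94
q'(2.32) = 3.64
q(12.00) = 112.00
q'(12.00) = 23.00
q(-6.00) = 22.00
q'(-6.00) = -13.00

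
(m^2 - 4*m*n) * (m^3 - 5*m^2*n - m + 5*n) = m^5 - 9*m^4*n + 20*m^3*n^2 - m^3 + 9*m^2*n - 20*m*n^2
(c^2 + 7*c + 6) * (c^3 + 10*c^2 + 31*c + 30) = c^5 + 17*c^4 + 107*c^3 + 307*c^2 + 396*c + 180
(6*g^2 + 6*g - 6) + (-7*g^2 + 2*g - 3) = -g^2 + 8*g - 9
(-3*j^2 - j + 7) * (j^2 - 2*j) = -3*j^4 + 5*j^3 + 9*j^2 - 14*j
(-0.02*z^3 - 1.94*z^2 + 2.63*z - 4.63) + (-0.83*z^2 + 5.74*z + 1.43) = -0.02*z^3 - 2.77*z^2 + 8.37*z - 3.2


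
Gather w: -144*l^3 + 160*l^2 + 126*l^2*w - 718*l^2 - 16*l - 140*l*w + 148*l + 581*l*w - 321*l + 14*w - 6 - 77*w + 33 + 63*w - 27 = -144*l^3 - 558*l^2 - 189*l + w*(126*l^2 + 441*l)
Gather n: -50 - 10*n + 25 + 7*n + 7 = -3*n - 18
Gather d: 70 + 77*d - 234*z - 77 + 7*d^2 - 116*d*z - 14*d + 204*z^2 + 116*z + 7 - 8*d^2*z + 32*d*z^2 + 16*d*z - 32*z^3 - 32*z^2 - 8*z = d^2*(7 - 8*z) + d*(32*z^2 - 100*z + 63) - 32*z^3 + 172*z^2 - 126*z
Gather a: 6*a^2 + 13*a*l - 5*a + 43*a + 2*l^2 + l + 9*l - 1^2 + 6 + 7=6*a^2 + a*(13*l + 38) + 2*l^2 + 10*l + 12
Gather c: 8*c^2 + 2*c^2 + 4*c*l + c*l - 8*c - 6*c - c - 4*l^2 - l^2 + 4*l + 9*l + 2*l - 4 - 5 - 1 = 10*c^2 + c*(5*l - 15) - 5*l^2 + 15*l - 10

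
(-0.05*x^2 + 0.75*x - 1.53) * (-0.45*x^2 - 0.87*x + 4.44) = 0.0225*x^4 - 0.294*x^3 - 0.186*x^2 + 4.6611*x - 6.7932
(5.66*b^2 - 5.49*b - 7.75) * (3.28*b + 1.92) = 18.5648*b^3 - 7.14*b^2 - 35.9608*b - 14.88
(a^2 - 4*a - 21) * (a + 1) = a^3 - 3*a^2 - 25*a - 21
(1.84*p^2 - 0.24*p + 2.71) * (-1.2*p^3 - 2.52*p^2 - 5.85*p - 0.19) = -2.208*p^5 - 4.3488*p^4 - 13.4112*p^3 - 5.7748*p^2 - 15.8079*p - 0.5149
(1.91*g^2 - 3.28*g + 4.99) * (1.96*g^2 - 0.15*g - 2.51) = 3.7436*g^4 - 6.7153*g^3 + 5.4783*g^2 + 7.4843*g - 12.5249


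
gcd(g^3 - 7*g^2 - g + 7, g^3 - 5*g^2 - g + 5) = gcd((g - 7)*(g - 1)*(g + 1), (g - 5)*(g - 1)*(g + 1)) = g^2 - 1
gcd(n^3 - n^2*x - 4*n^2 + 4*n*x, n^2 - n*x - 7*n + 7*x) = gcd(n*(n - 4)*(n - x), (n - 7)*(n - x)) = -n + x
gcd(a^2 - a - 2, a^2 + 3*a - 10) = a - 2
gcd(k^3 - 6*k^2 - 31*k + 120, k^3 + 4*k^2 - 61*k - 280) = k^2 - 3*k - 40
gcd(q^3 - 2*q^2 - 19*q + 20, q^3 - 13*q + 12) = q^2 + 3*q - 4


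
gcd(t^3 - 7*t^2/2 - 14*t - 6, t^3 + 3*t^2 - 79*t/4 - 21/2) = t + 1/2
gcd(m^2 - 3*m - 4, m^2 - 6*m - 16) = 1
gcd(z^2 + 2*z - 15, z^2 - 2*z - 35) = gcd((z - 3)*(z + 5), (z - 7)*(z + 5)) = z + 5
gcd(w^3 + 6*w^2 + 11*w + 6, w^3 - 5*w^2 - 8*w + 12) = w + 2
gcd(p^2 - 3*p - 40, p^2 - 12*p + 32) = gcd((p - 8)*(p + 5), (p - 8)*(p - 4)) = p - 8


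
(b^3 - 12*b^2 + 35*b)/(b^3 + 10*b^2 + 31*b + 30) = b*(b^2 - 12*b + 35)/(b^3 + 10*b^2 + 31*b + 30)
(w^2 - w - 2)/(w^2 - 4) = (w + 1)/(w + 2)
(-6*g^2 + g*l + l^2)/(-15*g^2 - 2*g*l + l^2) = (2*g - l)/(5*g - l)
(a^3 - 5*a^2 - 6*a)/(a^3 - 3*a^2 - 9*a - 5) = a*(a - 6)/(a^2 - 4*a - 5)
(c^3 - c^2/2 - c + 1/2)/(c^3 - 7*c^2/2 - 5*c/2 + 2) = (c - 1)/(c - 4)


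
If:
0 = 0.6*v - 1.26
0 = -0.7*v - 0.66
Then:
No Solution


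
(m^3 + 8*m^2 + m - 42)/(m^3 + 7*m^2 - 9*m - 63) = (m - 2)/(m - 3)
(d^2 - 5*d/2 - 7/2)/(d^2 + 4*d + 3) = (d - 7/2)/(d + 3)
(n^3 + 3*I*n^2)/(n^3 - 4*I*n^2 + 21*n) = n/(n - 7*I)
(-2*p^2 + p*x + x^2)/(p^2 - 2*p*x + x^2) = (2*p + x)/(-p + x)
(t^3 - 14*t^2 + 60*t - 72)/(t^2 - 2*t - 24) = (t^2 - 8*t + 12)/(t + 4)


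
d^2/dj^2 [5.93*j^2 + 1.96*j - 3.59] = 11.8600000000000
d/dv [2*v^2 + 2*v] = 4*v + 2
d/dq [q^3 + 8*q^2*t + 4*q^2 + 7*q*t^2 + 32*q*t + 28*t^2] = 3*q^2 + 16*q*t + 8*q + 7*t^2 + 32*t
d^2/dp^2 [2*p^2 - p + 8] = 4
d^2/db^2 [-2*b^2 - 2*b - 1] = -4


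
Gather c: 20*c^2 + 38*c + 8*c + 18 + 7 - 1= 20*c^2 + 46*c + 24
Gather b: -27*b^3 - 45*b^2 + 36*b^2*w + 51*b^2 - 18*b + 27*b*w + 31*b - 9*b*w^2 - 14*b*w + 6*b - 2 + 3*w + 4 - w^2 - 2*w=-27*b^3 + b^2*(36*w + 6) + b*(-9*w^2 + 13*w + 19) - w^2 + w + 2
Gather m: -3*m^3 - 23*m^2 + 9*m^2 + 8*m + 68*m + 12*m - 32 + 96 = -3*m^3 - 14*m^2 + 88*m + 64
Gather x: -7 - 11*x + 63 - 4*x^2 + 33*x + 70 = -4*x^2 + 22*x + 126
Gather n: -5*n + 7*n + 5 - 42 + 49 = 2*n + 12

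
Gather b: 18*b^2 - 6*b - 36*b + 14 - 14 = 18*b^2 - 42*b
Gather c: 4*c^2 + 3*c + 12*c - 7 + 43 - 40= 4*c^2 + 15*c - 4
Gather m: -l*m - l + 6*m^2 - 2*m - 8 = -l + 6*m^2 + m*(-l - 2) - 8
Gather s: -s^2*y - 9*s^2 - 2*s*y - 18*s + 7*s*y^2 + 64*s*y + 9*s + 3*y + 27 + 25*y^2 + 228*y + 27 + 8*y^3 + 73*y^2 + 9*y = s^2*(-y - 9) + s*(7*y^2 + 62*y - 9) + 8*y^3 + 98*y^2 + 240*y + 54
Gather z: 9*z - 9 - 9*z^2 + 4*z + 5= -9*z^2 + 13*z - 4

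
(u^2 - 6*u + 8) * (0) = 0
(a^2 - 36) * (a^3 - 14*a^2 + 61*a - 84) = a^5 - 14*a^4 + 25*a^3 + 420*a^2 - 2196*a + 3024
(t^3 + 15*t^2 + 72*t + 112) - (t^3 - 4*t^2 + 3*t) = 19*t^2 + 69*t + 112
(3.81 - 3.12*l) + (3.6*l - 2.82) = 0.48*l + 0.99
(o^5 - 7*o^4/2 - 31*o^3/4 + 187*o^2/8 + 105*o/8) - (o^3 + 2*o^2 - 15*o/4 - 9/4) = o^5 - 7*o^4/2 - 35*o^3/4 + 171*o^2/8 + 135*o/8 + 9/4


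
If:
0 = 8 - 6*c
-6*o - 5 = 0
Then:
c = 4/3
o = -5/6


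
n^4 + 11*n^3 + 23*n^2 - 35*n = n*(n - 1)*(n + 5)*(n + 7)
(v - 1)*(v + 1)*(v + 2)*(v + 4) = v^4 + 6*v^3 + 7*v^2 - 6*v - 8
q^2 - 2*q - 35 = (q - 7)*(q + 5)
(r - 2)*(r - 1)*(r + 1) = r^3 - 2*r^2 - r + 2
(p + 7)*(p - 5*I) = p^2 + 7*p - 5*I*p - 35*I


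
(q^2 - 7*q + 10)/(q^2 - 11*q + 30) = (q - 2)/(q - 6)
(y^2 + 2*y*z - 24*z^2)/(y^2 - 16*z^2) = (y + 6*z)/(y + 4*z)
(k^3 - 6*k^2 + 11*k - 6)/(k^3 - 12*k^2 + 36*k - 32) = (k^2 - 4*k + 3)/(k^2 - 10*k + 16)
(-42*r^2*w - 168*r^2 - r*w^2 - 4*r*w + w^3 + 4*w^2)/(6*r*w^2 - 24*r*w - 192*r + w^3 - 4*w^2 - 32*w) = (-7*r + w)/(w - 8)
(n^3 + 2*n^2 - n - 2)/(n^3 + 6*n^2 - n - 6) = (n + 2)/(n + 6)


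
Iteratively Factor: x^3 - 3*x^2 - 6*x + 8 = (x + 2)*(x^2 - 5*x + 4) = (x - 4)*(x + 2)*(x - 1)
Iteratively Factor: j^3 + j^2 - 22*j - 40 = (j - 5)*(j^2 + 6*j + 8) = (j - 5)*(j + 4)*(j + 2)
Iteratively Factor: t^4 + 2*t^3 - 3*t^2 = (t)*(t^3 + 2*t^2 - 3*t) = t^2*(t^2 + 2*t - 3) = t^2*(t - 1)*(t + 3)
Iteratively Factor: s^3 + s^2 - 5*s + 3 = (s + 3)*(s^2 - 2*s + 1) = (s - 1)*(s + 3)*(s - 1)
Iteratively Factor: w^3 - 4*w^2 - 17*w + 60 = (w + 4)*(w^2 - 8*w + 15) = (w - 3)*(w + 4)*(w - 5)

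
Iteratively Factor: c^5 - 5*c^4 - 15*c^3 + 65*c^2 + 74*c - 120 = (c - 1)*(c^4 - 4*c^3 - 19*c^2 + 46*c + 120) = (c - 1)*(c + 3)*(c^3 - 7*c^2 + 2*c + 40) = (c - 4)*(c - 1)*(c + 3)*(c^2 - 3*c - 10) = (c - 5)*(c - 4)*(c - 1)*(c + 3)*(c + 2)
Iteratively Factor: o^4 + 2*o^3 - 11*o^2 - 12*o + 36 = (o - 2)*(o^3 + 4*o^2 - 3*o - 18) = (o - 2)*(o + 3)*(o^2 + o - 6) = (o - 2)^2*(o + 3)*(o + 3)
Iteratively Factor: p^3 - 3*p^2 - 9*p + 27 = (p + 3)*(p^2 - 6*p + 9) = (p - 3)*(p + 3)*(p - 3)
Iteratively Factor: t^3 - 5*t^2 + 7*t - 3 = (t - 1)*(t^2 - 4*t + 3) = (t - 3)*(t - 1)*(t - 1)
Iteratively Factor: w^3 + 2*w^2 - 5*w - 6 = (w - 2)*(w^2 + 4*w + 3) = (w - 2)*(w + 1)*(w + 3)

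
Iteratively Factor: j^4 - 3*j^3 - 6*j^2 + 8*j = (j - 1)*(j^3 - 2*j^2 - 8*j) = j*(j - 1)*(j^2 - 2*j - 8) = j*(j - 4)*(j - 1)*(j + 2)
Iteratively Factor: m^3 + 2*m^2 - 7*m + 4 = (m + 4)*(m^2 - 2*m + 1) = (m - 1)*(m + 4)*(m - 1)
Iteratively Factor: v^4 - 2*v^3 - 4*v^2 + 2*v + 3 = (v + 1)*(v^3 - 3*v^2 - v + 3) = (v + 1)^2*(v^2 - 4*v + 3) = (v - 1)*(v + 1)^2*(v - 3)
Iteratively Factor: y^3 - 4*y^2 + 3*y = (y - 3)*(y^2 - y) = y*(y - 3)*(y - 1)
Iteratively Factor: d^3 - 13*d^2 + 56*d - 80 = (d - 4)*(d^2 - 9*d + 20) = (d - 4)^2*(d - 5)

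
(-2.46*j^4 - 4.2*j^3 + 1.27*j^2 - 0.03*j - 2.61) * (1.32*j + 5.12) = -3.2472*j^5 - 18.1392*j^4 - 19.8276*j^3 + 6.4628*j^2 - 3.5988*j - 13.3632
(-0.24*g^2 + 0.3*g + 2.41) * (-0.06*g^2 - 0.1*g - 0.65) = 0.0144*g^4 + 0.006*g^3 - 0.0186*g^2 - 0.436*g - 1.5665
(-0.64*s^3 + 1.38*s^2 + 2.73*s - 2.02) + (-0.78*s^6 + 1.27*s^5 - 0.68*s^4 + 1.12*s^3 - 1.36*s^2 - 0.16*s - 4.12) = -0.78*s^6 + 1.27*s^5 - 0.68*s^4 + 0.48*s^3 + 0.0199999999999998*s^2 + 2.57*s - 6.14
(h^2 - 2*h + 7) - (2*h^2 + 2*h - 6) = -h^2 - 4*h + 13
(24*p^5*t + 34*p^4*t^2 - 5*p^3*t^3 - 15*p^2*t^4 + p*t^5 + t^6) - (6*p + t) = 24*p^5*t + 34*p^4*t^2 - 5*p^3*t^3 - 15*p^2*t^4 + p*t^5 - 6*p + t^6 - t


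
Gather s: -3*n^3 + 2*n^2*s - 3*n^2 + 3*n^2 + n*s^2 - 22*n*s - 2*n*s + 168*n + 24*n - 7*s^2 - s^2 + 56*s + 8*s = -3*n^3 + 192*n + s^2*(n - 8) + s*(2*n^2 - 24*n + 64)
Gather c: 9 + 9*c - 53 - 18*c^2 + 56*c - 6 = -18*c^2 + 65*c - 50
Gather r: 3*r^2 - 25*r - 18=3*r^2 - 25*r - 18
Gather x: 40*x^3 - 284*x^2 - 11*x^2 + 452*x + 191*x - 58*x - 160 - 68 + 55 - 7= 40*x^3 - 295*x^2 + 585*x - 180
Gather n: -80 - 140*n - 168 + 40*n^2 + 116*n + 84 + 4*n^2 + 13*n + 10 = 44*n^2 - 11*n - 154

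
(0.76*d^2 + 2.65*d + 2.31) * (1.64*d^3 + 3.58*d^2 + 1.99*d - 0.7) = 1.2464*d^5 + 7.0668*d^4 + 14.7878*d^3 + 13.0113*d^2 + 2.7419*d - 1.617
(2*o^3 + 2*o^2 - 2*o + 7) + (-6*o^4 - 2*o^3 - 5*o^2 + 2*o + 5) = -6*o^4 - 3*o^2 + 12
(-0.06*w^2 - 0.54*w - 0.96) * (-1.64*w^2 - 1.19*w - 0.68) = 0.0984*w^4 + 0.957*w^3 + 2.2578*w^2 + 1.5096*w + 0.6528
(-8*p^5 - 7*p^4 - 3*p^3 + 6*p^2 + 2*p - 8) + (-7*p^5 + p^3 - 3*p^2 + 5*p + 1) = -15*p^5 - 7*p^4 - 2*p^3 + 3*p^2 + 7*p - 7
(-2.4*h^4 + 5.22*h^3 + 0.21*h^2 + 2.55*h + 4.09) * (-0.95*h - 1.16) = 2.28*h^5 - 2.175*h^4 - 6.2547*h^3 - 2.6661*h^2 - 6.8435*h - 4.7444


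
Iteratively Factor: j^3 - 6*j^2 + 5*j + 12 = (j - 4)*(j^2 - 2*j - 3) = (j - 4)*(j + 1)*(j - 3)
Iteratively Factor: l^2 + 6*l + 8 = (l + 2)*(l + 4)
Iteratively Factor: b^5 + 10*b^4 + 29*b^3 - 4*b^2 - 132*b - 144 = (b + 4)*(b^4 + 6*b^3 + 5*b^2 - 24*b - 36) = (b + 3)*(b + 4)*(b^3 + 3*b^2 - 4*b - 12) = (b - 2)*(b + 3)*(b + 4)*(b^2 + 5*b + 6) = (b - 2)*(b + 2)*(b + 3)*(b + 4)*(b + 3)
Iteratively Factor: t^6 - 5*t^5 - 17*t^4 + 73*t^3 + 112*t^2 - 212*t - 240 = (t + 2)*(t^5 - 7*t^4 - 3*t^3 + 79*t^2 - 46*t - 120) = (t - 4)*(t + 2)*(t^4 - 3*t^3 - 15*t^2 + 19*t + 30) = (t - 4)*(t + 2)*(t + 3)*(t^3 - 6*t^2 + 3*t + 10) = (t - 5)*(t - 4)*(t + 2)*(t + 3)*(t^2 - t - 2) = (t - 5)*(t - 4)*(t - 2)*(t + 2)*(t + 3)*(t + 1)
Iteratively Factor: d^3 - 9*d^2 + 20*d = (d - 4)*(d^2 - 5*d) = (d - 5)*(d - 4)*(d)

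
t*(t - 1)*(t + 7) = t^3 + 6*t^2 - 7*t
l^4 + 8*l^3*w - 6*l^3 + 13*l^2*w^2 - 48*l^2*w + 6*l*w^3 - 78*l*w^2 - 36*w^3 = (l - 6)*(l + w)^2*(l + 6*w)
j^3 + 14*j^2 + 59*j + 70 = (j + 2)*(j + 5)*(j + 7)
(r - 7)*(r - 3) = r^2 - 10*r + 21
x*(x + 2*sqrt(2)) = x^2 + 2*sqrt(2)*x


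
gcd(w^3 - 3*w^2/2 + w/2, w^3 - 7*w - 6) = 1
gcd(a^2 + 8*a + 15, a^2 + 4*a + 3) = a + 3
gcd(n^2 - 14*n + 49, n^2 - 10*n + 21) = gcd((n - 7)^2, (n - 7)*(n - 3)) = n - 7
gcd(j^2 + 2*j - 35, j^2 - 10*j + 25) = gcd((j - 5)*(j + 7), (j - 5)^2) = j - 5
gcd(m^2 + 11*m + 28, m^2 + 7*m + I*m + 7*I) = m + 7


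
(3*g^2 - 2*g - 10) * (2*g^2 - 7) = 6*g^4 - 4*g^3 - 41*g^2 + 14*g + 70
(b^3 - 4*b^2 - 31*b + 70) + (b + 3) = b^3 - 4*b^2 - 30*b + 73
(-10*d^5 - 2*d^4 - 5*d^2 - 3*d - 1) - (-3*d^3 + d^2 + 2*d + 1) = -10*d^5 - 2*d^4 + 3*d^3 - 6*d^2 - 5*d - 2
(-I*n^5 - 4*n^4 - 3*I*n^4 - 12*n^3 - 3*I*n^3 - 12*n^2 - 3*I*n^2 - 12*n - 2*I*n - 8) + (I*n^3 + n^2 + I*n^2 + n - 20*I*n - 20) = -I*n^5 - 4*n^4 - 3*I*n^4 - 12*n^3 - 2*I*n^3 - 11*n^2 - 2*I*n^2 - 11*n - 22*I*n - 28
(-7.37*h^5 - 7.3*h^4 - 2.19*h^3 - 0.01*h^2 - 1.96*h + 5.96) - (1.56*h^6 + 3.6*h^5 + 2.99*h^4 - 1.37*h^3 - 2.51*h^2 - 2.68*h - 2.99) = -1.56*h^6 - 10.97*h^5 - 10.29*h^4 - 0.82*h^3 + 2.5*h^2 + 0.72*h + 8.95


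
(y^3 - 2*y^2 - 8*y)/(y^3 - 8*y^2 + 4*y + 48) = y/(y - 6)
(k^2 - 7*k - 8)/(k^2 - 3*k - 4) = (k - 8)/(k - 4)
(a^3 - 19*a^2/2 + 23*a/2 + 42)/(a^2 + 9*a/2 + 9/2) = (a^2 - 11*a + 28)/(a + 3)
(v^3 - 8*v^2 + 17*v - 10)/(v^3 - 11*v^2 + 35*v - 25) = (v - 2)/(v - 5)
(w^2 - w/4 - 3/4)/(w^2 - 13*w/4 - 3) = (w - 1)/(w - 4)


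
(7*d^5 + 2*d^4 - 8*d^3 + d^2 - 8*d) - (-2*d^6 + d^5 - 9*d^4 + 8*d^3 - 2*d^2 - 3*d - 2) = 2*d^6 + 6*d^5 + 11*d^4 - 16*d^3 + 3*d^2 - 5*d + 2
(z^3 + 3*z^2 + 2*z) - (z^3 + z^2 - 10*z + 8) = 2*z^2 + 12*z - 8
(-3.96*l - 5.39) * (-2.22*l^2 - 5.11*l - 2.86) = 8.7912*l^3 + 32.2014*l^2 + 38.8685*l + 15.4154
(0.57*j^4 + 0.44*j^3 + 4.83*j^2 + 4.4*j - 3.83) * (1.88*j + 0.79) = 1.0716*j^5 + 1.2775*j^4 + 9.428*j^3 + 12.0877*j^2 - 3.7244*j - 3.0257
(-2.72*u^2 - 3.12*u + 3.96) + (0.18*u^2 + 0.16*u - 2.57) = -2.54*u^2 - 2.96*u + 1.39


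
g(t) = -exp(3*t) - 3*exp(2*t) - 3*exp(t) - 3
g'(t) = -3*exp(3*t) - 6*exp(2*t) - 3*exp(t)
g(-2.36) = -3.31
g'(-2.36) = -0.34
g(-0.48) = -6.24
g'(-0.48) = -4.86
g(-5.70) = -3.01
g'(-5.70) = -0.01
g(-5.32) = -3.01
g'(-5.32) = -0.01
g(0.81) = -36.26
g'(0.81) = -71.14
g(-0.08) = -9.11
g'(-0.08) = -10.24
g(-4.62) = -3.03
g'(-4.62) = -0.03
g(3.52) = -42089.64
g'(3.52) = -122633.06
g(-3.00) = -3.16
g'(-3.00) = -0.16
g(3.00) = -9376.63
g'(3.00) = -26790.08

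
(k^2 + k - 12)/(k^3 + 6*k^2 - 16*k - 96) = (k - 3)/(k^2 + 2*k - 24)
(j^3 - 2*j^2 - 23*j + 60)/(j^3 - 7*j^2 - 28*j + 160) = (j - 3)/(j - 8)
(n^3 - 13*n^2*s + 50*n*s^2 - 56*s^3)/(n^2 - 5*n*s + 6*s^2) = (-n^2 + 11*n*s - 28*s^2)/(-n + 3*s)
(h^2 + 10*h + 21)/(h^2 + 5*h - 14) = (h + 3)/(h - 2)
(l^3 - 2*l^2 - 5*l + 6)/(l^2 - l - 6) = l - 1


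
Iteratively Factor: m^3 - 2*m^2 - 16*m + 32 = (m + 4)*(m^2 - 6*m + 8) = (m - 4)*(m + 4)*(m - 2)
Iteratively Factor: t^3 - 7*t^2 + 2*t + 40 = (t - 4)*(t^2 - 3*t - 10) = (t - 4)*(t + 2)*(t - 5)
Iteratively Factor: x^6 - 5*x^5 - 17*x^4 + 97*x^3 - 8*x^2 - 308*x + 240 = (x - 5)*(x^5 - 17*x^3 + 12*x^2 + 52*x - 48) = (x - 5)*(x + 2)*(x^4 - 2*x^3 - 13*x^2 + 38*x - 24) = (x - 5)*(x - 1)*(x + 2)*(x^3 - x^2 - 14*x + 24) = (x - 5)*(x - 1)*(x + 2)*(x + 4)*(x^2 - 5*x + 6) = (x - 5)*(x - 3)*(x - 1)*(x + 2)*(x + 4)*(x - 2)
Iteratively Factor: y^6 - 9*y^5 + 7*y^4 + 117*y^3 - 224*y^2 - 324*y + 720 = (y + 3)*(y^5 - 12*y^4 + 43*y^3 - 12*y^2 - 188*y + 240) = (y - 5)*(y + 3)*(y^4 - 7*y^3 + 8*y^2 + 28*y - 48) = (y - 5)*(y - 2)*(y + 3)*(y^3 - 5*y^2 - 2*y + 24) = (y - 5)*(y - 4)*(y - 2)*(y + 3)*(y^2 - y - 6) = (y - 5)*(y - 4)*(y - 2)*(y + 2)*(y + 3)*(y - 3)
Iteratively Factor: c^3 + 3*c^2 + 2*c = (c + 2)*(c^2 + c) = (c + 1)*(c + 2)*(c)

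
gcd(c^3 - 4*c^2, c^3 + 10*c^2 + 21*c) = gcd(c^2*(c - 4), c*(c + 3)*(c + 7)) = c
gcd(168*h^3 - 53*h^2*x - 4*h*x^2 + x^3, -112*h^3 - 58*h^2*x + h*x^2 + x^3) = -56*h^2 - h*x + x^2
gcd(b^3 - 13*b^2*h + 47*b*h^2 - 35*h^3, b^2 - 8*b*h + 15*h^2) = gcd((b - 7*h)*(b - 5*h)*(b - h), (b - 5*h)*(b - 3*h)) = b - 5*h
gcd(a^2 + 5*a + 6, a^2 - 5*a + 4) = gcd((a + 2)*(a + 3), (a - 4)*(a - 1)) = 1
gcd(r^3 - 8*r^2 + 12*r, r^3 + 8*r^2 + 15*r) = r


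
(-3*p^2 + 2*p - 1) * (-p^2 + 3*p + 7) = 3*p^4 - 11*p^3 - 14*p^2 + 11*p - 7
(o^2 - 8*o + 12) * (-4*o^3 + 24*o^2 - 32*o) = -4*o^5 + 56*o^4 - 272*o^3 + 544*o^2 - 384*o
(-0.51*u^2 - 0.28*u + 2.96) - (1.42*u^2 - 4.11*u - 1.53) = -1.93*u^2 + 3.83*u + 4.49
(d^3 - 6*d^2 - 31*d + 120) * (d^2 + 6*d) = d^5 - 67*d^3 - 66*d^2 + 720*d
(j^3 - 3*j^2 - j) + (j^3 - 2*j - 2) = 2*j^3 - 3*j^2 - 3*j - 2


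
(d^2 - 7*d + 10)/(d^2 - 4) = (d - 5)/(d + 2)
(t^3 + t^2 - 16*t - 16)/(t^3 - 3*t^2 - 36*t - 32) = (t - 4)/(t - 8)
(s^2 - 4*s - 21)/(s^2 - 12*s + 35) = (s + 3)/(s - 5)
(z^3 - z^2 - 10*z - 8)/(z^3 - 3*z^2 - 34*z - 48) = (z^2 - 3*z - 4)/(z^2 - 5*z - 24)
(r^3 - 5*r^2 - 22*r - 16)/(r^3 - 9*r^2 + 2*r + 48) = (r + 1)/(r - 3)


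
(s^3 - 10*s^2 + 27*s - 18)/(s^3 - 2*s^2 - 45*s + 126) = (s - 1)/(s + 7)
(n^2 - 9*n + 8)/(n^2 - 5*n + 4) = (n - 8)/(n - 4)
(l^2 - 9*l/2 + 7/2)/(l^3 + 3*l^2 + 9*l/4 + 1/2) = 2*(2*l^2 - 9*l + 7)/(4*l^3 + 12*l^2 + 9*l + 2)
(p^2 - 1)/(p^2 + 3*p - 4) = (p + 1)/(p + 4)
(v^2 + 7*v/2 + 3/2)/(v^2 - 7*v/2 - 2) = (v + 3)/(v - 4)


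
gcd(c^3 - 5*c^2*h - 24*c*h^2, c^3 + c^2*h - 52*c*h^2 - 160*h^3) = c - 8*h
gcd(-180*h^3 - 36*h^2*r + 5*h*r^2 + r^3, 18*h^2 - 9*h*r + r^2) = -6*h + r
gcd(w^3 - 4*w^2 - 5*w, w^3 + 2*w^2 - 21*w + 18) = 1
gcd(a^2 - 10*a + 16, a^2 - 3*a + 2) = a - 2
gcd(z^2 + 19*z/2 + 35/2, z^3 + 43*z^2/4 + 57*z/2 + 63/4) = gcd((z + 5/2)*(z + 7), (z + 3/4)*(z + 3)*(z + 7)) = z + 7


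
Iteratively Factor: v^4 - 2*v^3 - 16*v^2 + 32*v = (v + 4)*(v^3 - 6*v^2 + 8*v) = (v - 2)*(v + 4)*(v^2 - 4*v) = v*(v - 2)*(v + 4)*(v - 4)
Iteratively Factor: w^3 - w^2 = (w - 1)*(w^2) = w*(w - 1)*(w)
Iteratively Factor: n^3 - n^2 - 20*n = (n - 5)*(n^2 + 4*n) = n*(n - 5)*(n + 4)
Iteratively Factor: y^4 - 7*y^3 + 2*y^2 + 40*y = (y - 5)*(y^3 - 2*y^2 - 8*y) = y*(y - 5)*(y^2 - 2*y - 8) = y*(y - 5)*(y + 2)*(y - 4)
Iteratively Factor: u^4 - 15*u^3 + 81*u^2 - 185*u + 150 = (u - 5)*(u^3 - 10*u^2 + 31*u - 30) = (u - 5)*(u - 2)*(u^2 - 8*u + 15) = (u - 5)*(u - 3)*(u - 2)*(u - 5)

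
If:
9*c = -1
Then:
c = -1/9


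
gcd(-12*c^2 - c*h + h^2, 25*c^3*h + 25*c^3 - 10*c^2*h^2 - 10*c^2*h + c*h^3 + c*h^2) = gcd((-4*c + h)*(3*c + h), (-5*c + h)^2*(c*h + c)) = 1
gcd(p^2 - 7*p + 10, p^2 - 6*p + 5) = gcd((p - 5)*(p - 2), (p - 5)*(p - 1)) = p - 5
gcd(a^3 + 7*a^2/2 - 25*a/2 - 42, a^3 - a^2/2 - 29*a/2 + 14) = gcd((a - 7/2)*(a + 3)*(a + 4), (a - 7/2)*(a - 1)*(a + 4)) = a^2 + a/2 - 14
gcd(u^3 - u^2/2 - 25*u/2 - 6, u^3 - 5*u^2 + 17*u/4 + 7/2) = u + 1/2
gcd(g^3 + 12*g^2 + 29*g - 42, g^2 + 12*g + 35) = g + 7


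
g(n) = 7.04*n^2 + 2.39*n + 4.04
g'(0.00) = 2.39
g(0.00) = 4.04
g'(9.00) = 129.11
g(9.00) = 595.79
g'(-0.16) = 0.14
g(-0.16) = 3.84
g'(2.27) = 34.35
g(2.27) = 45.74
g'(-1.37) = -16.90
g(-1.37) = 13.98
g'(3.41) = 50.40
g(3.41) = 94.05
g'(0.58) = 10.56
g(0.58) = 7.79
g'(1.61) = 25.06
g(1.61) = 26.14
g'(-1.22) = -14.79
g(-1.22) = 11.60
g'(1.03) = 16.89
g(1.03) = 13.97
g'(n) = 14.08*n + 2.39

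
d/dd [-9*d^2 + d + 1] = 1 - 18*d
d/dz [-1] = 0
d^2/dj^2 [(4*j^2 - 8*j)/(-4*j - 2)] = -20/(8*j^3 + 12*j^2 + 6*j + 1)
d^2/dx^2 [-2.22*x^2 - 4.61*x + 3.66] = -4.44000000000000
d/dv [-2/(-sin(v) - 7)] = -2*cos(v)/(sin(v) + 7)^2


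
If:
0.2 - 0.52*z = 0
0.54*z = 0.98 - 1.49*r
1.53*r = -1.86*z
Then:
No Solution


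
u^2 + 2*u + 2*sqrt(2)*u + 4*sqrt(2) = (u + 2)*(u + 2*sqrt(2))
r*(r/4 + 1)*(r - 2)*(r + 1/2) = r^4/4 + 5*r^3/8 - 7*r^2/4 - r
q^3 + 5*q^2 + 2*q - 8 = (q - 1)*(q + 2)*(q + 4)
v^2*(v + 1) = v^3 + v^2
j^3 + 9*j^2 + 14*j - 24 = (j - 1)*(j + 4)*(j + 6)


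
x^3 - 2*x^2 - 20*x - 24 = (x - 6)*(x + 2)^2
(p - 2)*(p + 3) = p^2 + p - 6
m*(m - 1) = m^2 - m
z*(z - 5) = z^2 - 5*z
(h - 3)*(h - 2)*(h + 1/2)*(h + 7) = h^4 + 5*h^3/2 - 28*h^2 + 55*h/2 + 21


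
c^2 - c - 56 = (c - 8)*(c + 7)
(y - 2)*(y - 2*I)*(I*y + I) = I*y^3 + 2*y^2 - I*y^2 - 2*y - 2*I*y - 4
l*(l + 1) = l^2 + l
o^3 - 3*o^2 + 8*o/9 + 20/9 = (o - 2)*(o - 5/3)*(o + 2/3)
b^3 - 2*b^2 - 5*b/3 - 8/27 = (b - 8/3)*(b + 1/3)^2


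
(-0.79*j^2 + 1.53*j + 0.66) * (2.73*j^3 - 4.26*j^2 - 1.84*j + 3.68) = -2.1567*j^5 + 7.5423*j^4 - 3.2624*j^3 - 8.534*j^2 + 4.416*j + 2.4288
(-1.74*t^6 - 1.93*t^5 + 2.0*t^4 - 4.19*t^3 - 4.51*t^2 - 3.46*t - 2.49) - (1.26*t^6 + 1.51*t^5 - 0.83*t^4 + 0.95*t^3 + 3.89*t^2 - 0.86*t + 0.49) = -3.0*t^6 - 3.44*t^5 + 2.83*t^4 - 5.14*t^3 - 8.4*t^2 - 2.6*t - 2.98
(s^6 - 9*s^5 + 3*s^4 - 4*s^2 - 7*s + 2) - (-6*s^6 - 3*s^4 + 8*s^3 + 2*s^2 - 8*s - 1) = 7*s^6 - 9*s^5 + 6*s^4 - 8*s^3 - 6*s^2 + s + 3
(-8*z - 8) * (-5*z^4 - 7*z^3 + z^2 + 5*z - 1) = 40*z^5 + 96*z^4 + 48*z^3 - 48*z^2 - 32*z + 8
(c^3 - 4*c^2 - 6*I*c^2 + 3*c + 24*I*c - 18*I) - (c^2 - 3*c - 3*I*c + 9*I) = c^3 - 5*c^2 - 6*I*c^2 + 6*c + 27*I*c - 27*I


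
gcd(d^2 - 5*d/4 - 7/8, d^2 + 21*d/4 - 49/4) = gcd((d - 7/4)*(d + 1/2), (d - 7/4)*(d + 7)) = d - 7/4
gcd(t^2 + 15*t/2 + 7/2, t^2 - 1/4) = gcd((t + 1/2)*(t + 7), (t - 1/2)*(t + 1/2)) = t + 1/2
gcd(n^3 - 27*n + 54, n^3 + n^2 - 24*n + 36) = n^2 + 3*n - 18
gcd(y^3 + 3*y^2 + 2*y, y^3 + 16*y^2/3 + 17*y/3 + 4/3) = y + 1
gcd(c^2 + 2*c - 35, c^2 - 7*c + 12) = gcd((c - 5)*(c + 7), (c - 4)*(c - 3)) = 1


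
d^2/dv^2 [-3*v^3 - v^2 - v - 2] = -18*v - 2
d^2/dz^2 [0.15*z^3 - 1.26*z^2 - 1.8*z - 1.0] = 0.9*z - 2.52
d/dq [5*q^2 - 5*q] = 10*q - 5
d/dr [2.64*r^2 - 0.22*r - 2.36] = 5.28*r - 0.22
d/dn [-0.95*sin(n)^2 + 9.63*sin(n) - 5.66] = (9.63 - 1.9*sin(n))*cos(n)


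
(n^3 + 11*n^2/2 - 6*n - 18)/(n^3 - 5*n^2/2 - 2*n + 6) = (n + 6)/(n - 2)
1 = 1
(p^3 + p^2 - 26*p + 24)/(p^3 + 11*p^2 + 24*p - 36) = (p - 4)/(p + 6)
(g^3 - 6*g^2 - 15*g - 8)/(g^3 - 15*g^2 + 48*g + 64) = (g + 1)/(g - 8)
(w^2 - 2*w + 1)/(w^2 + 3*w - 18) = (w^2 - 2*w + 1)/(w^2 + 3*w - 18)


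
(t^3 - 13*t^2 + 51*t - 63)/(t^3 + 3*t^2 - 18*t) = (t^2 - 10*t + 21)/(t*(t + 6))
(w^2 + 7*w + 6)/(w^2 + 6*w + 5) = (w + 6)/(w + 5)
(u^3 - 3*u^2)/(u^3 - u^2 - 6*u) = u/(u + 2)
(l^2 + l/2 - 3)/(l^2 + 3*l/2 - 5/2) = (2*l^2 + l - 6)/(2*l^2 + 3*l - 5)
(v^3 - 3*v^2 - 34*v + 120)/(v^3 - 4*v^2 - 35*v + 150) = (v - 4)/(v - 5)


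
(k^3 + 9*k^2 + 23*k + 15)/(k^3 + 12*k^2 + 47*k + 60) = (k + 1)/(k + 4)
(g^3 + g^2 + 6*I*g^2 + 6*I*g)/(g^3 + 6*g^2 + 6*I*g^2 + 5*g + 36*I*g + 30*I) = g/(g + 5)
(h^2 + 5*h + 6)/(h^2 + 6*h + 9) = (h + 2)/(h + 3)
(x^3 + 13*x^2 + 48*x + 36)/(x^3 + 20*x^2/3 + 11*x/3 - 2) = 3*(x + 6)/(3*x - 1)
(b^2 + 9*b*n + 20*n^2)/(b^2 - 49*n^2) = (b^2 + 9*b*n + 20*n^2)/(b^2 - 49*n^2)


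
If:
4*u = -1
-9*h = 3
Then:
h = -1/3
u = -1/4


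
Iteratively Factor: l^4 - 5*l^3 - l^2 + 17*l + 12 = (l + 1)*(l^3 - 6*l^2 + 5*l + 12) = (l + 1)^2*(l^2 - 7*l + 12) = (l - 3)*(l + 1)^2*(l - 4)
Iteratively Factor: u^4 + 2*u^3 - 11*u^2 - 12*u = (u + 1)*(u^3 + u^2 - 12*u) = (u - 3)*(u + 1)*(u^2 + 4*u) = u*(u - 3)*(u + 1)*(u + 4)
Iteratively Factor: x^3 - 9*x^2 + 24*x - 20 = (x - 2)*(x^2 - 7*x + 10) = (x - 5)*(x - 2)*(x - 2)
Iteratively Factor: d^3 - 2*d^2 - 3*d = (d - 3)*(d^2 + d) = (d - 3)*(d + 1)*(d)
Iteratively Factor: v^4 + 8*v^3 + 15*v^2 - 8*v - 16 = (v + 4)*(v^3 + 4*v^2 - v - 4) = (v - 1)*(v + 4)*(v^2 + 5*v + 4) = (v - 1)*(v + 1)*(v + 4)*(v + 4)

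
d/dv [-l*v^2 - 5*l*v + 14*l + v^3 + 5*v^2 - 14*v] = -2*l*v - 5*l + 3*v^2 + 10*v - 14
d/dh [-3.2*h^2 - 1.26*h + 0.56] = -6.4*h - 1.26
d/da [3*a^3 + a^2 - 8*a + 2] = 9*a^2 + 2*a - 8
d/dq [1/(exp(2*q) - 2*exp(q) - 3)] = 2*(1 - exp(q))*exp(q)/(-exp(2*q) + 2*exp(q) + 3)^2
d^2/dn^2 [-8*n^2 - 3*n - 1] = -16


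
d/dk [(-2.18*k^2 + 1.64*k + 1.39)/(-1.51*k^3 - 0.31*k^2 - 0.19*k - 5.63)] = (-3.2918*k^4 + 4.9528*k^3 + 7.2193*k^2 + 25.4086*k - 8.9691)/(2.2801*k^6 + 0.9362*k^5 + 0.6699*k^4 + 17.1204*k^3 + 3.5267*k^2 + 2.1394*k + 31.6969)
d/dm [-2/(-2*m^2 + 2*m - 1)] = 4*(1 - 2*m)/(2*m^2 - 2*m + 1)^2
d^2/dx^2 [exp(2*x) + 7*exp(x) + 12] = (4*exp(x) + 7)*exp(x)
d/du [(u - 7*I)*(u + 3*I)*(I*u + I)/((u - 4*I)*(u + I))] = (I*u^4 + 6*u^3 + u^2*(-1 - 21*I) + u*(32 - 34*I) - 47 + 84*I)/(u^4 - 6*I*u^3 - u^2 - 24*I*u + 16)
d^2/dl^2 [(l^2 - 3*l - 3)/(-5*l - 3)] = 42/(125*l^3 + 225*l^2 + 135*l + 27)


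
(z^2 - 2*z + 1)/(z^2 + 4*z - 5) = (z - 1)/(z + 5)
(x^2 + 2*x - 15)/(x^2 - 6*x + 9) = (x + 5)/(x - 3)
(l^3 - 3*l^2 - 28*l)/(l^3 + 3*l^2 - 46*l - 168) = l/(l + 6)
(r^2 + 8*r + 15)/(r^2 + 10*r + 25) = (r + 3)/(r + 5)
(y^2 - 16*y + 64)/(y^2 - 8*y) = (y - 8)/y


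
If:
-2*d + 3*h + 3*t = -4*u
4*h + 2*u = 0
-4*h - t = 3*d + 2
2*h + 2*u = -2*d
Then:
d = -3/14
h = -3/14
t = -1/2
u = 3/7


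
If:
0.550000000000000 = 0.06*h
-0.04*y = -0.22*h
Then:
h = 9.17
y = 50.42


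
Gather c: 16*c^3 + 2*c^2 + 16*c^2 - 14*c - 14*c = 16*c^3 + 18*c^2 - 28*c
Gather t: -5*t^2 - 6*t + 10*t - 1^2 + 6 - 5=-5*t^2 + 4*t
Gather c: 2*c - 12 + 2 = 2*c - 10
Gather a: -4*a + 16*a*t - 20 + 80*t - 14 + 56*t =a*(16*t - 4) + 136*t - 34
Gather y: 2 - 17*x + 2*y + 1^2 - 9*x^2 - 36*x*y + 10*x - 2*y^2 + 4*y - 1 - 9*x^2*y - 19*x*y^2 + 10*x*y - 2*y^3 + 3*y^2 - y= -9*x^2 - 7*x - 2*y^3 + y^2*(1 - 19*x) + y*(-9*x^2 - 26*x + 5) + 2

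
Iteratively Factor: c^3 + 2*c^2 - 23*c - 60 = (c + 4)*(c^2 - 2*c - 15) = (c + 3)*(c + 4)*(c - 5)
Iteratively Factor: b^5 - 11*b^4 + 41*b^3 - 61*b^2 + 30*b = (b)*(b^4 - 11*b^3 + 41*b^2 - 61*b + 30) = b*(b - 3)*(b^3 - 8*b^2 + 17*b - 10) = b*(b - 3)*(b - 2)*(b^2 - 6*b + 5) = b*(b - 5)*(b - 3)*(b - 2)*(b - 1)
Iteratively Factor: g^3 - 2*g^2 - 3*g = (g)*(g^2 - 2*g - 3) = g*(g + 1)*(g - 3)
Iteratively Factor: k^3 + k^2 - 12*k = (k - 3)*(k^2 + 4*k) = k*(k - 3)*(k + 4)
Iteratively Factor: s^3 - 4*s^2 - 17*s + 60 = (s - 3)*(s^2 - s - 20) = (s - 3)*(s + 4)*(s - 5)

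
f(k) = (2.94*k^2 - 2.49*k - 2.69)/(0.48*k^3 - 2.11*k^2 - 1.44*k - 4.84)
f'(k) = (5.88*k - 2.49)/(0.48*k^3 - 2.11*k^2 - 1.44*k - 4.84) + (-1.44*k^2 + 4.22*k + 1.44)*(2.94*k^2 - 2.49*k - 2.69)/(0.48*k^3 - 2.11*k^2 - 1.44*k - 4.84)^2 = (-1.4112*k^4 + 2.3904*k^3 - 5.6139*k^2 - 39.811*k + 8.178)/(0.2304*k^6 - 2.0256*k^5 + 3.0697*k^4 + 1.4304*k^3 + 22.4984*k^2 + 13.9392*k + 23.4256)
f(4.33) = -3.57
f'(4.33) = -4.20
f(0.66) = 0.46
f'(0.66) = -0.47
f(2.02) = -0.34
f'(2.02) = -0.64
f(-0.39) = 0.27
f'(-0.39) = 1.06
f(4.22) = -3.15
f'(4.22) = -3.42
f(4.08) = -2.73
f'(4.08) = -2.72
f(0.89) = 0.35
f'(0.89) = -0.56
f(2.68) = -0.80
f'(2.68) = -0.78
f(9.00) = 1.32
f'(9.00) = -0.32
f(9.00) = 1.32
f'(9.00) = -0.32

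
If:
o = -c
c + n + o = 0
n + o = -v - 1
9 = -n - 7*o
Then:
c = 9/7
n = 0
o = -9/7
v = 2/7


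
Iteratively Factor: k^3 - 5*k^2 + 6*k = (k - 3)*(k^2 - 2*k) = (k - 3)*(k - 2)*(k)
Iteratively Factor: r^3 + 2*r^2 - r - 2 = (r + 2)*(r^2 - 1) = (r + 1)*(r + 2)*(r - 1)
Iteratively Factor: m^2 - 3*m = (m)*(m - 3)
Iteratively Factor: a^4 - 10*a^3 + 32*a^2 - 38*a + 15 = (a - 3)*(a^3 - 7*a^2 + 11*a - 5) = (a - 3)*(a - 1)*(a^2 - 6*a + 5) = (a - 3)*(a - 1)^2*(a - 5)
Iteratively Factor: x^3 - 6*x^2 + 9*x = (x - 3)*(x^2 - 3*x) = (x - 3)^2*(x)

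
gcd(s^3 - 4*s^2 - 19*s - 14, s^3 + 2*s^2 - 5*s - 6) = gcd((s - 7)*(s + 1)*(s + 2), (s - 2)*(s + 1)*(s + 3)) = s + 1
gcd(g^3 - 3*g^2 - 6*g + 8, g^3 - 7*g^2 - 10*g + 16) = g^2 + g - 2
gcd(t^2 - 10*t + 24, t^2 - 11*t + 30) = t - 6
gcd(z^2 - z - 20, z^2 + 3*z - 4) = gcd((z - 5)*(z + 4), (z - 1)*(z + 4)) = z + 4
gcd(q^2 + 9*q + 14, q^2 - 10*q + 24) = 1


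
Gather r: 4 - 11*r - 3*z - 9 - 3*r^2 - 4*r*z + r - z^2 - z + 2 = -3*r^2 + r*(-4*z - 10) - z^2 - 4*z - 3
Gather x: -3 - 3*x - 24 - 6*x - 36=-9*x - 63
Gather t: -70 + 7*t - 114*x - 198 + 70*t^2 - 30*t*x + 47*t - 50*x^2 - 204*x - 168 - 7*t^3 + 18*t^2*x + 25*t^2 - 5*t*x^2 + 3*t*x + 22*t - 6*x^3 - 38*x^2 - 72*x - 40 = -7*t^3 + t^2*(18*x + 95) + t*(-5*x^2 - 27*x + 76) - 6*x^3 - 88*x^2 - 390*x - 476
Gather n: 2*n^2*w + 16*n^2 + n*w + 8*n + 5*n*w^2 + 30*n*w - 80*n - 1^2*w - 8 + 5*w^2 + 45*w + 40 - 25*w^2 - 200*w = n^2*(2*w + 16) + n*(5*w^2 + 31*w - 72) - 20*w^2 - 156*w + 32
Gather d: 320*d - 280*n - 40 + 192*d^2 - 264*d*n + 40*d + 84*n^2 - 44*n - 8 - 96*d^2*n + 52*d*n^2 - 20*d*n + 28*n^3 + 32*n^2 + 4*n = d^2*(192 - 96*n) + d*(52*n^2 - 284*n + 360) + 28*n^3 + 116*n^2 - 320*n - 48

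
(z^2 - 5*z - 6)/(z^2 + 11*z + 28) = (z^2 - 5*z - 6)/(z^2 + 11*z + 28)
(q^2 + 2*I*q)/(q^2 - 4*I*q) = (q + 2*I)/(q - 4*I)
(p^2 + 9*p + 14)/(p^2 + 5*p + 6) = (p + 7)/(p + 3)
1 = 1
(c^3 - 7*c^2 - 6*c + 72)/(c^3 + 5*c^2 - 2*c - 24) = (c^2 - 10*c + 24)/(c^2 + 2*c - 8)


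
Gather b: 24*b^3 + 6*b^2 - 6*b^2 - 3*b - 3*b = 24*b^3 - 6*b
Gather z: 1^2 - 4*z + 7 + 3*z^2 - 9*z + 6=3*z^2 - 13*z + 14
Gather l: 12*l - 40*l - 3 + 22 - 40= -28*l - 21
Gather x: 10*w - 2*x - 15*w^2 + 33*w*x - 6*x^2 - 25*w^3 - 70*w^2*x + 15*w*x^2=-25*w^3 - 15*w^2 + 10*w + x^2*(15*w - 6) + x*(-70*w^2 + 33*w - 2)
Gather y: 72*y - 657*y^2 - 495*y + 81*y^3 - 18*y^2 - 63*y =81*y^3 - 675*y^2 - 486*y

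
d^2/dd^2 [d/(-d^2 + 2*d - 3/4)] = 32*(-16*d*(d - 1)^2 + (3*d - 2)*(4*d^2 - 8*d + 3))/(4*d^2 - 8*d + 3)^3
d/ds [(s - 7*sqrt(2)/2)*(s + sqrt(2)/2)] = 2*s - 3*sqrt(2)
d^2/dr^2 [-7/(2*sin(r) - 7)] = 14*(2*sin(r)^2 + 7*sin(r) - 4)/(2*sin(r) - 7)^3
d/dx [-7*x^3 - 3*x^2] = 3*x*(-7*x - 2)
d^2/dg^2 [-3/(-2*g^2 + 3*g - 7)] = 6*(-4*g^2 + 6*g + (4*g - 3)^2 - 14)/(2*g^2 - 3*g + 7)^3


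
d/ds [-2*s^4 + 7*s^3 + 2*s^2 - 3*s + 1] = -8*s^3 + 21*s^2 + 4*s - 3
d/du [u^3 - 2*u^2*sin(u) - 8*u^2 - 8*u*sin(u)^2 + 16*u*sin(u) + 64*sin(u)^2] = -2*u^2*cos(u) + 3*u^2 - 4*u*sin(u) - 8*u*sin(2*u) + 16*u*cos(u) - 16*u - 8*sin(u)^2 + 16*sin(u) + 64*sin(2*u)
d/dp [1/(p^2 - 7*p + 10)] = (7 - 2*p)/(p^2 - 7*p + 10)^2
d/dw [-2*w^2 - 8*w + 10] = -4*w - 8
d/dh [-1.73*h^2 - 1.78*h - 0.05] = -3.46*h - 1.78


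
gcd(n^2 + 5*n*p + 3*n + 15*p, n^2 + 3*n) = n + 3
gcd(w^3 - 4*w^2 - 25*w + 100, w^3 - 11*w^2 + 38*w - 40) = w^2 - 9*w + 20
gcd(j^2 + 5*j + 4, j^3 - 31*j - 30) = j + 1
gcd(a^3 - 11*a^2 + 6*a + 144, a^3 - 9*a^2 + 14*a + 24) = a - 6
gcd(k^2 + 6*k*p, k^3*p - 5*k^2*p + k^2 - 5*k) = k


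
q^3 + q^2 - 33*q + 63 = (q - 3)^2*(q + 7)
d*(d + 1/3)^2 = d^3 + 2*d^2/3 + d/9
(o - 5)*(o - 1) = o^2 - 6*o + 5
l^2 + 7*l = l*(l + 7)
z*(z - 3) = z^2 - 3*z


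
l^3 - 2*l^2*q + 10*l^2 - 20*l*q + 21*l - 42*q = (l + 3)*(l + 7)*(l - 2*q)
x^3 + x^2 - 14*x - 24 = (x - 4)*(x + 2)*(x + 3)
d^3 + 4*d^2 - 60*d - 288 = (d - 8)*(d + 6)^2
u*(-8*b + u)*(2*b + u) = -16*b^2*u - 6*b*u^2 + u^3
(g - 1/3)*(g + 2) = g^2 + 5*g/3 - 2/3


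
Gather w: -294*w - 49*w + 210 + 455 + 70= 735 - 343*w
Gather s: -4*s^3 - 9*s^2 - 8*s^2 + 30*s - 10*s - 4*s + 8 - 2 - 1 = -4*s^3 - 17*s^2 + 16*s + 5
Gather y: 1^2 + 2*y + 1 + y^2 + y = y^2 + 3*y + 2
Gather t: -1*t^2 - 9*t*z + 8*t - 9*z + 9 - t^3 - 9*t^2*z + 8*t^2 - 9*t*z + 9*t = -t^3 + t^2*(7 - 9*z) + t*(17 - 18*z) - 9*z + 9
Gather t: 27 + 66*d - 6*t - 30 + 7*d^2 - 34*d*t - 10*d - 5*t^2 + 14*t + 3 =7*d^2 + 56*d - 5*t^2 + t*(8 - 34*d)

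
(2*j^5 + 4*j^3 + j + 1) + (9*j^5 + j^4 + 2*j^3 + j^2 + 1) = 11*j^5 + j^4 + 6*j^3 + j^2 + j + 2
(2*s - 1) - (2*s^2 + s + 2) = -2*s^2 + s - 3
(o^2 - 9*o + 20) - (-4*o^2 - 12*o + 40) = 5*o^2 + 3*o - 20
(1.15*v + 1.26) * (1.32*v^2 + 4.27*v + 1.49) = 1.518*v^3 + 6.5737*v^2 + 7.0937*v + 1.8774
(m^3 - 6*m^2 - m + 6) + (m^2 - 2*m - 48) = m^3 - 5*m^2 - 3*m - 42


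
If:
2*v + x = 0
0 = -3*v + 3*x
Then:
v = 0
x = 0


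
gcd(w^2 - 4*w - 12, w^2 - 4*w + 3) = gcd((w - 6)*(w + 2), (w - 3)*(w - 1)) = 1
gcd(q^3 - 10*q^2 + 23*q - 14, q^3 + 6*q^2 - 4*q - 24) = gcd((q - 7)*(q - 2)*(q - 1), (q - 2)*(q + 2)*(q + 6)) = q - 2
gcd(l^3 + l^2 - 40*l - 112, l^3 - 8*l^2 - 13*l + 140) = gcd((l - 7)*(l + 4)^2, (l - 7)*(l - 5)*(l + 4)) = l^2 - 3*l - 28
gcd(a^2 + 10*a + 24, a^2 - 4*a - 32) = a + 4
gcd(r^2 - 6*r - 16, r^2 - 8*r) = r - 8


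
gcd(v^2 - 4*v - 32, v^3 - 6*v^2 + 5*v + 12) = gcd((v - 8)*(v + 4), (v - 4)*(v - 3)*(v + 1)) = 1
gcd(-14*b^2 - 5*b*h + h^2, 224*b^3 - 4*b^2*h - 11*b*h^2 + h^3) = 7*b - h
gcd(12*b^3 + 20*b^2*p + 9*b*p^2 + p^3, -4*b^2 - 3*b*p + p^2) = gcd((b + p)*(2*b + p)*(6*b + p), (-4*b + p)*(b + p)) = b + p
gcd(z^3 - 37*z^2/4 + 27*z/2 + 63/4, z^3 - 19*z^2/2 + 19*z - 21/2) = z - 7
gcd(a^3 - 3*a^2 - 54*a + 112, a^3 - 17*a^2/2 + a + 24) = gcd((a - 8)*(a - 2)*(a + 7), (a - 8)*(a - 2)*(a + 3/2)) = a^2 - 10*a + 16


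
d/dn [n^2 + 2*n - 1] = 2*n + 2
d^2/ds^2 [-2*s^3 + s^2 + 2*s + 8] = 2 - 12*s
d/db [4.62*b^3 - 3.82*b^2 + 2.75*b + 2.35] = 13.86*b^2 - 7.64*b + 2.75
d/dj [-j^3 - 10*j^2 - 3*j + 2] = -3*j^2 - 20*j - 3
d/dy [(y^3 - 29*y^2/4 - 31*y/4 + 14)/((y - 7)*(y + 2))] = (y^4 - 10*y^3 + 2*y^2 + 175*y + 357/2)/(y^4 - 10*y^3 - 3*y^2 + 140*y + 196)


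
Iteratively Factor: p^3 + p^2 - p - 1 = (p + 1)*(p^2 - 1) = (p - 1)*(p + 1)*(p + 1)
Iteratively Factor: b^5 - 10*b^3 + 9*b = (b - 3)*(b^4 + 3*b^3 - b^2 - 3*b) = (b - 3)*(b + 1)*(b^3 + 2*b^2 - 3*b) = (b - 3)*(b + 1)*(b + 3)*(b^2 - b) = (b - 3)*(b - 1)*(b + 1)*(b + 3)*(b)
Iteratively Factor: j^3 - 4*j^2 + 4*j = (j)*(j^2 - 4*j + 4) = j*(j - 2)*(j - 2)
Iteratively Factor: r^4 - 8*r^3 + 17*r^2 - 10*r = (r - 2)*(r^3 - 6*r^2 + 5*r) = r*(r - 2)*(r^2 - 6*r + 5) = r*(r - 5)*(r - 2)*(r - 1)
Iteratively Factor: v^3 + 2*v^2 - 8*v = (v - 2)*(v^2 + 4*v) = v*(v - 2)*(v + 4)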